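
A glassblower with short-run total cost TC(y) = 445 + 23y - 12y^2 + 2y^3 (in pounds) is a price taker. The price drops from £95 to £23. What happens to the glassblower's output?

Output falls from 6 to 4

AVC = 23 - 12y + 2y^2, minimized at y = 3 where min AVC = £5. MC = 23 - 24y + 6y^2.
With P = £95 above the shutdown price, P = MC gives y = 6.
At P = £23 ≥ min AVC, set P = MC: y = 4. The firm stays open but cuts output.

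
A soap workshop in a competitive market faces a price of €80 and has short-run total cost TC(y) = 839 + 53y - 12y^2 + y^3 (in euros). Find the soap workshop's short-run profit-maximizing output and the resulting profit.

Profit = -€353 at y = 9

AVC = 53 - 12y + y^2; min AVC = €17 at y = 6. Since P = €80 ≥ min AVC, the firm produces.
With MC = 53 - 24y + 3y^2, P = MC on the upward-sloping part at y* = 9.
TR = 80·9 = 720. TC = 839 + 234 = 1073. Profit = 720 − 1073 = -€353.
Shutting down would mean losing the fixed cost of €839, so operating at a loss of €353 is better by €486.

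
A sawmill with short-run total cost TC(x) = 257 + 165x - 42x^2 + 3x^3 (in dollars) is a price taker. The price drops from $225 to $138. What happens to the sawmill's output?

Output falls from 10 to 9

AVC = 165 - 42x + 3x^2, minimized at x = 7 where min AVC = $18. MC = 165 - 84x + 9x^2.
At P = $225 ≥ min AVC, set P = MC on the rising branch: x = 10.
At P = $138 ≥ min AVC, set P = MC: x = 9. The firm stays open but cuts output.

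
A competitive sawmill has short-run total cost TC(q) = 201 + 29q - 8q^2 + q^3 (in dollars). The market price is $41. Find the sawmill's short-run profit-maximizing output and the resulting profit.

AVC = 29 - 8q + q^2; min AVC = $13 at q = 4. Since P = $41 ≥ min AVC, the firm produces.
MC = 29 - 16q + 3q^2. Setting P = MC and taking the root on the rising branch gives q* = 6.
TR = 41·6 = 246. TC = 201 + 102 = 303. Profit = 246 − 303 = -$57.
That loss of $57 beats the $201 the firm would lose by shutting down; producing recovers $144 of fixed cost.

Profit = -$57 at q = 6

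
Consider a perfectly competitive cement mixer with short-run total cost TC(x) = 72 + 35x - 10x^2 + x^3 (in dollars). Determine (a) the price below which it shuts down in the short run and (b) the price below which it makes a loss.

AVC = 35 - 10x + x^2; minimized at x = 5, giving min AVC = $10. That is the shutdown price.
ATC = 72/x + 35 - 10x + x^2. Setting dATC/dx = −72/x^2 − 10 + 2x = 0 gives x = 6 (since 2·6^3 − 10·6^2 = 72).
min ATC = 72/6 + 35 − 10·6 + 6^2 = $23. That is the break-even price.
Between these two prices the firm operates at a loss; above $23 it earns a profit.

Shutdown price = $10; break-even price = $23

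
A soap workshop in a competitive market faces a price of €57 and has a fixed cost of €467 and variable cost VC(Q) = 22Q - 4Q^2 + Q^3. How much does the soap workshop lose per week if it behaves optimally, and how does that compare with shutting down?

AVC = 22 - 4Q + Q^2; min AVC = €18 at Q = 2. Since P = €57 ≥ min AVC, the firm produces.
MC = 22 - 8Q + 3Q^2. Setting P = MC and taking the root on the rising branch gives Q* = 5.
TR = 57·5 = 285. TC = 467 + 135 = 602. Profit = 285 − 602 = -€317.
Shutting down would mean losing the fixed cost of €467, so operating at a loss of €317 is better by €150.

Profit = -€317 at Q = 5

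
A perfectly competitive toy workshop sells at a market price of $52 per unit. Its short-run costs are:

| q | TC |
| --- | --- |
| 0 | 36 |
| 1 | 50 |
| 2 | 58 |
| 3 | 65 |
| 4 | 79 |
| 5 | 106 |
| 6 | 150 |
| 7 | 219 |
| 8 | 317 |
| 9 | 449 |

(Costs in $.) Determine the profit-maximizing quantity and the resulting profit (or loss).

q = 6; profit = $162

Profit at each row (π = 52q − TC): q=0: -36; q=1: 2; q=2: 46; q=3: 91; q=4: 129; q=5: 154; q=6: 162; q=7: 145; q=8: 99; q=9: 19.
Profit is maximized at q = 6. AVC there is 114/6 = $19 ≤ P, so producing beats shutting down (which would give -$36).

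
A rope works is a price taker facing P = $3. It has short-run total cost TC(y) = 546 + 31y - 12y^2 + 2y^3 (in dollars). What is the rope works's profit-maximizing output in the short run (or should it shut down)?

Shut down

Strip out fixed cost: VC = 31y - 12y^2 + 2y^3. Then AVC = 31 - 12y + 2y^2 and MC = 31 - 24y + 6y^2.
AVC is minimized where dAVC/dy = -12 + 4y = 0, at y = 3; min AVC = 31 - 12·3 + 2·3^2 = $13.
With P < min AVC ($3 < $13), every unit sold adds to the loss.
The firm minimizes its loss by shutting down and losing only its fixed cost of $546.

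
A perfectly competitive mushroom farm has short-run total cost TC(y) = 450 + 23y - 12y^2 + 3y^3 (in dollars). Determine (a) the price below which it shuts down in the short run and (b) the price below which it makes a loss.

Shutdown price = $11; break-even price = $128

Shutdown price = min AVC. AVC = 23 - 12y + 3y^2, with vertex at y = 2 and minimum $11.
ATC = 450/y + 23 - 12y + 3y^2. Setting dATC/dy = −450/y^2 − 12 + 6y = 0 gives y = 5 (since 6·5^3 − 12·5^2 = 450).
min ATC = 450/5 + 23 − 12·5 + 3·5^2 = $128. That is the break-even price.
Between these two prices the firm operates at a loss; above $128 it earns a profit.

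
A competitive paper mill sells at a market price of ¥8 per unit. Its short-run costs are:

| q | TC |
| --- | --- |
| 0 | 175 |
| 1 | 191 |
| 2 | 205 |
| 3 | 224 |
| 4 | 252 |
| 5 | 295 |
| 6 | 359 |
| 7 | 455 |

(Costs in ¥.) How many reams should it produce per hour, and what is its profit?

Profit at each row (π = 8q − TC): q=0: -175; q=1: -183; q=2: -189; q=3: -200; q=4: -220; q=5: -255; q=6: -311; q=7: -399.
Profit is highest at q = 0. Equivalently, the lowest AVC in the table is 30/2 ≈ ¥15 at q = 2, and P = ¥8 falls below it — price never covers variable cost, so the firm shuts down and loses only its fixed cost.

q = 0 (shut down); profit = -¥175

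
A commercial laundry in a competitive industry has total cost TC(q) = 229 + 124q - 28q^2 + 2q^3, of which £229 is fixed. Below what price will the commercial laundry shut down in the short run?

The shutdown price is the minimum of AVC. VC = 124q - 28q^2 + 2q^3, so AVC = 124 - 28q + 2q^2.
dAVC/dq = -28 + 4q = 0 gives q = 7. min AVC = 124 - 28·7 + 2·7^2 = 26.
The firm shuts down for any P below £26.

£26 per unit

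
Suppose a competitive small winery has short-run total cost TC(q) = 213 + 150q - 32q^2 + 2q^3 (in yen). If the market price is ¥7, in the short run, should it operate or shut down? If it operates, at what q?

Strip out fixed cost: VC = 150q - 32q^2 + 2q^3. Then AVC = 150 - 32q + 2q^2 and MC = 150 - 64q + 6q^2.
AVC is minimized where dAVC/dq = -32 + 4q = 0, at q = 8; min AVC = 150 - 32·8 + 2·8^2 = ¥22.
Since P = ¥7 < min AVC = ¥22, price fails to cover variable cost at any output.
Best response: produce nothing and absorb the ¥213 fixed cost.

Shut down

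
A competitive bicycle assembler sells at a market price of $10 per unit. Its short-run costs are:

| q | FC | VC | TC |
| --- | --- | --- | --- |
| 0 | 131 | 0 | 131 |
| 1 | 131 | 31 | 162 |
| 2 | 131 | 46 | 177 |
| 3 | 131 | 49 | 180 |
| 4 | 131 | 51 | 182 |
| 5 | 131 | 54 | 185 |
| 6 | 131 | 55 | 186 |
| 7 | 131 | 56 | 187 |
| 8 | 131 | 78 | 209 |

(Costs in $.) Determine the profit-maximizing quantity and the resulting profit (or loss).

Profit at each row (π = 10q − TC): q=0: -131; q=1: -152; q=2: -157; q=3: -150; q=4: -142; q=5: -135; q=6: -126; q=7: -117; q=8: -129.
Profit is maximized at q = 7. AVC there is 56/7 = $8 ≤ P, so producing beats shutting down (which would give -$131).

q = 7; profit = -$117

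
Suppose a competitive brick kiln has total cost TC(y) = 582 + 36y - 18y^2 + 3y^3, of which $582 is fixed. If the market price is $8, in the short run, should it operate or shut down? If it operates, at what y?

Shut down

Strip out fixed cost: VC = 36y - 18y^2 + 3y^3. Then AVC = 36 - 18y + 3y^2 and MC = 36 - 36y + 9y^2.
AVC hits its minimum where MC = AVC, at y = 3, giving min AVC = 36 - 18·3 + 3·3^2 = $9.
Since P = $8 < min AVC = $9, price fails to cover variable cost at any output.
Best response: produce nothing and absorb the $582 fixed cost.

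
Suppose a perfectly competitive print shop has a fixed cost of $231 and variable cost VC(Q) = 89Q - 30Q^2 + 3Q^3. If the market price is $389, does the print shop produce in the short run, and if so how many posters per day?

Variable cost is VC = 89Q - 30Q^2 + 3Q^3, so AVC = VC/Q = 89 - 30Q + 3Q^2 and MC = dTC/dQ = 89 - 60Q + 9Q^2.
The AVC parabola has its vertex at Q = 30/6 = 5, where AVC = 89 - 30·5 + 3·5^2 = $14.
Since P = $389 ≥ min AVC = $14, price covers variable cost and the firm should produce.
Set P = MC: 389 = 89 - 60Q + 9Q^2 → -300 - 60Q + 9Q^2 = 0. The roots are Q = -10/3 and Q = 10; the profit-maximizing output is on the rising part of MC, so Q* = 10.
Check: AVC at Q = 10 is $89 ≤ P, so revenue covers variable cost.
Profit = P·Q − TC = 389·10 − 1121 = $2769.

Produce at Q = 10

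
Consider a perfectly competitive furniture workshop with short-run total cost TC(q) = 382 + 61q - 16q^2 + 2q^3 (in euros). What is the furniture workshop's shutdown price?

Short-run supply begins at min AVC. From VC = 61q - 16q^2 + 2q^3, AVC = 61 - 16q + 2q^2.
dAVC/dq = -16 + 4q = 0 gives q = 4. min AVC = 61 - 16·4 + 2·4^2 = 29.
The firm shuts down for any P below €29.

€29 per unit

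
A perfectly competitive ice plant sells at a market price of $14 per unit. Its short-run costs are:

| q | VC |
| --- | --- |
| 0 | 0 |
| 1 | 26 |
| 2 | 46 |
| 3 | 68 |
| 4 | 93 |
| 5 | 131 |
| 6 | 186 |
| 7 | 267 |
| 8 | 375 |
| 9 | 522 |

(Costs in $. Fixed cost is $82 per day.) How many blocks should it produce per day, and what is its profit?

q = 0 (shut down); profit = -$82

Profit at each row (π = 14q − TC): q=0: -82; q=1: -94; q=2: -100; q=3: -108; q=4: -119; q=5: -143; q=6: -184; q=7: -251; q=8: -345; q=9: -478.
Profit is highest at q = 0. Equivalently, the lowest AVC in the table is 68/3 ≈ $22.67 at q = 3, and P = $14 falls below it — price never covers variable cost, so the firm shuts down and loses only its fixed cost.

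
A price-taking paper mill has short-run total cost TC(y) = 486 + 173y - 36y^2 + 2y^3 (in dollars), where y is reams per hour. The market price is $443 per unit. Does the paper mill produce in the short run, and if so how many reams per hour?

Variable cost is VC = 173y - 36y^2 + 2y^3, so AVC = VC/y = 173 - 36y + 2y^2 and MC = dTC/dy = 173 - 72y + 6y^2.
AVC is minimized where dAVC/dy = -36 + 4y = 0, at y = 9; min AVC = 173 - 36·9 + 2·9^2 = $11.
P = $443 exceeds min AVC = $11, so the firm stays open.
P = MC gives -270 - 72y + 6y^2 = 0, with roots -3 and 15. Take the larger (rising MC): y* = 15.
Check: AVC at y = 15 is $83 ≤ P, so revenue covers variable cost.
Profit = P·y − TC = 443·15 − 1731 = $4914.

Produce at y = 15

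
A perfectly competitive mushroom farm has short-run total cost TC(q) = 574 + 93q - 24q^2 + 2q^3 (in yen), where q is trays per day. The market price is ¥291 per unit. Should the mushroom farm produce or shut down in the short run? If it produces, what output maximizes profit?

Produce at q = 11

Variable cost is VC = 93q - 24q^2 + 2q^3, so AVC = VC/q = 93 - 24q + 2q^2 and MC = dTC/dq = 93 - 48q + 6q^2.
The AVC parabola has its vertex at q = 24/4 = 6, where AVC = 93 - 24·6 + 2·6^2 = ¥21.
P = ¥291 exceeds min AVC = ¥21, so the firm stays open.
Set P = MC: 291 = 93 - 48q + 6q^2 → -198 - 48q + 6q^2 = 0. The roots are q = -3 and q = 11; the profit-maximizing output is on the rising part of MC, so q* = 11.
Check: AVC at q = 11 is ¥71 ≤ P, so revenue covers variable cost.
Profit = P·q − TC = 291·11 − 1355 = ¥1846.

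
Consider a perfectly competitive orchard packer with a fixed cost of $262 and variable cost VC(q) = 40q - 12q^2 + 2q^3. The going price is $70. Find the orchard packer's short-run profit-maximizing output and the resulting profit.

Profit = -$62 at q = 5

AVC = 40 - 12q + 2q^2 has its minimum $22 at q = 3; price $70 clears that bar, so the firm operates.
With MC = 40 - 24q + 6q^2, P = MC on the upward-sloping part at q* = 5.
TR = 70·5 = 350. TC = 262 + 150 = 412. Profit = 350 − 412 = -$62.
By producing, the firm covers all variable cost plus $200 of fixed cost; shutting down would lose the full $262.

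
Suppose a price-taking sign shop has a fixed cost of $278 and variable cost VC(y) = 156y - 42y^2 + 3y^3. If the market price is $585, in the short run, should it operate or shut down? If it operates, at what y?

Strip out fixed cost: VC = 156y - 42y^2 + 3y^3. Then AVC = 156 - 42y + 3y^2 and MC = 156 - 84y + 9y^2.
AVC is minimized where dAVC/dy = -42 + 6y = 0, at y = 7; min AVC = 156 - 42·7 + 3·7^2 = $9.
P = $585 exceeds min AVC = $9, so the firm stays open.
Set P = MC: 585 = 156 - 84y + 9y^2 → -429 - 84y + 9y^2 = 0. The roots are y = -11/3 and y = 13; the profit-maximizing output is on the rising part of MC, so y* = 13.
Check: AVC at y = 13 is $117 ≤ P, so revenue covers variable cost.
Profit = P·y − TC = 585·13 − 1799 = $5806.

Produce at y = 13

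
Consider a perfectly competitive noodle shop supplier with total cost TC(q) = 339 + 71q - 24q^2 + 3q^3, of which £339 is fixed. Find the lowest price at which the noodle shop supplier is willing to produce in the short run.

£23 per unit

The firm shuts down when price falls below the minimum of average variable cost. AVC = VC/q = 71 - 24q + 3q^2.
dAVC/dq = -24 + 6q = 0 gives q = 4. min AVC = 71 - 24·4 + 3·4^2 = 23.
For P < £23 the firm produces nothing.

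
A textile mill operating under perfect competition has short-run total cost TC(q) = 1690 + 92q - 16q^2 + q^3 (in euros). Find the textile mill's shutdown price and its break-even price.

AVC = 92 - 16q + q^2; minimized at q = 8, giving min AVC = €28. That is the shutdown price.
ATC = 1690/q + 92 - 16q + q^2. Setting dATC/dq = −1690/q^2 − 16 + 2q = 0 gives q = 13 (since 2·13^3 − 16·13^2 = 1690).
min ATC = 1690/13 + 92 − 16·13 + 13^2 = €183. That is the break-even price.
For €28 ≤ P < €183 the firm produces at a loss; below €28 it shuts down.

Shutdown price = €28; break-even price = €183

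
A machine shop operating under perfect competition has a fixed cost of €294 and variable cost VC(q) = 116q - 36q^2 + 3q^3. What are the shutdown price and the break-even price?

AVC = 116 - 36q + 3q^2; minimized at q = 6, giving min AVC = €8. That is the shutdown price.
ATC = 294/q + 116 - 36q + 3q^2. Setting dATC/dq = −294/q^2 − 36 + 6q = 0 gives q = 7 (since 6·7^3 − 36·7^2 = 294).
min ATC = 294/7 + 116 − 36·7 + 3·7^2 = €53. That is the break-even price.
For €8 ≤ P < €53 the firm produces at a loss; below €8 it shuts down.

Shutdown price = €8; break-even price = €53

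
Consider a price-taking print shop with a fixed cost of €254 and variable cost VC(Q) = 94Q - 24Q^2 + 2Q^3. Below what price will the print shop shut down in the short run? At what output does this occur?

€22 per unit, at Q = 6

The shutdown price is the minimum of AVC. VC = 94Q - 24Q^2 + 2Q^3, so AVC = 94 - 24Q + 2Q^2.
At the minimum of AVC, MC = AVC. MC = 94 - 48Q + 6Q^2; setting MC = AVC gives 4Q^2 - 24Q = 0, so Q = 6. min AVC = 22.
The firm shuts down for any P below €22.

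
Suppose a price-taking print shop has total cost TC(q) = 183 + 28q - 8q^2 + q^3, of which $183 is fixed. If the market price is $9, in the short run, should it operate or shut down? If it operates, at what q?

Shut down

From TC, MC = TC'(q) = 28 - 16q + 3q^2 and AVC = VC/q = 28 - 8q + q^2.
AVC hits its minimum where MC = AVC, at q = 4, giving min AVC = 28 - 8·4 + 4^2 = $12.
P = $9 lies below min AVC = $12; no output level covers variable cost.
Shutting down limits the loss to fixed cost, $183.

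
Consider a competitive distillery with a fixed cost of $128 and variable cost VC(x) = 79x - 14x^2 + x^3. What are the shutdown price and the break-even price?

Shutdown price = $30; break-even price = $47

Shutdown price = min AVC. AVC = 79 - 14x + x^2, with vertex at x = 7 and minimum $30.
ATC = 128/x + 79 - 14x + x^2. Setting dATC/dx = −128/x^2 − 14 + 2x = 0 gives x = 8 (since 2·8^3 − 14·8^2 = 128).
min ATC = 128/8 + 79 − 14·8 + 8^2 = $47. That is the break-even price.
Between these two prices the firm operates at a loss; above $47 it earns a profit.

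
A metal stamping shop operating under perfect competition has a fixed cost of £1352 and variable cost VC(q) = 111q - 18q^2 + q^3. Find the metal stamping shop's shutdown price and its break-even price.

Shutdown price = £30; break-even price = £150

AVC = 111 - 18q + q^2; minimized at q = 9, giving min AVC = £30. That is the shutdown price.
ATC = 1352/q + 111 - 18q + q^2. Setting dATC/dq = −1352/q^2 − 18 + 2q = 0 gives q = 13 (since 2·13^3 − 18·13^2 = 1352).
min ATC = 1352/13 + 111 − 18·13 + 13^2 = £150. That is the break-even price.
Between these two prices the firm operates at a loss; above £150 it earns a profit.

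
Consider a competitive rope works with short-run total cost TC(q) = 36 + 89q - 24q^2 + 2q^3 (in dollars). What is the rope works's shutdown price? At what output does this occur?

Short-run supply begins at min AVC. From VC = 89q - 24q^2 + 2q^3, AVC = 89 - 24q + 2q^2.
At the minimum of AVC, MC = AVC. MC = 89 - 48q + 6q^2; setting MC = AVC gives 4q^2 - 24q = 0, so q = 6. min AVC = 17.
For P < $17 the firm produces nothing.

$17 per unit, at q = 6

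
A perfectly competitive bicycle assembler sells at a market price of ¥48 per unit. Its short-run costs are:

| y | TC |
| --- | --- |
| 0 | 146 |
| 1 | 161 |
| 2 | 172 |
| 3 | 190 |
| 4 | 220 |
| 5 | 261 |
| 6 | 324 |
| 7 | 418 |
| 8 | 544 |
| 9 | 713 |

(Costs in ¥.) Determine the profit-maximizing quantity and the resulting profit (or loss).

y = 5; profit = -¥21

Tabulate TR − TC: y=0: -146; y=1: -113; y=2: -76; y=3: -46; y=4: -28; y=5: -21; y=6: -36; y=7: -82; y=8: -160; y=9: -281.
Profit is maximized at y = 5. AVC there is 115/5 = ¥23 ≤ P, so producing beats shutting down (which would give -¥146).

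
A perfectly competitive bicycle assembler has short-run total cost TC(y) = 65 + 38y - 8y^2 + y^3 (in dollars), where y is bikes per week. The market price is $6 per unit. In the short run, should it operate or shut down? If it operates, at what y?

Strip out fixed cost: VC = 38y - 8y^2 + y^3. Then AVC = 38 - 8y + y^2 and MC = 38 - 16y + 3y^2.
AVC hits its minimum where MC = AVC, at y = 4, giving min AVC = 38 - 8·4 + 4^2 = $22.
Since P = $6 < min AVC = $22, price fails to cover variable cost at any output.
Shutting down limits the loss to fixed cost, $65.

Shut down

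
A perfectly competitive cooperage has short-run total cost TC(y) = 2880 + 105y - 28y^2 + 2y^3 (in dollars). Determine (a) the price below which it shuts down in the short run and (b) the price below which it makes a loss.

Shutdown price = min AVC. AVC = 105 - 28y + 2y^2, with vertex at y = 7 and minimum $7.
ATC = 2880/y + 105 - 28y + 2y^2. Setting dATC/dy = −2880/y^2 − 28 + 4y = 0 gives y = 12 (since 4·12^3 − 28·12^2 = 2880).
min ATC = 2880/12 + 105 − 28·12 + 2·12^2 = $297. That is the break-even price.
For $7 ≤ P < $297 the firm produces at a loss; below $7 it shuts down.

Shutdown price = $7; break-even price = $297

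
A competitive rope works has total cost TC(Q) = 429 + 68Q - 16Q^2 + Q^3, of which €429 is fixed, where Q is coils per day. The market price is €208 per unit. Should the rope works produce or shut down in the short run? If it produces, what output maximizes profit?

Variable cost is VC = 68Q - 16Q^2 + Q^3, so AVC = VC/Q = 68 - 16Q + Q^2 and MC = dTC/dQ = 68 - 32Q + 3Q^2.
AVC is minimized where dAVC/dQ = -16 + 2Q = 0, at Q = 8; min AVC = 68 - 16·8 + 8^2 = €4.
Since P = €208 ≥ min AVC = €4, price covers variable cost and the firm should produce.
P = MC gives -140 - 32Q + 3Q^2 = 0, with roots -10/3 and 14. Take the larger (rising MC): Q* = 14.
Check: AVC at Q = 14 is €40 ≤ P, so revenue covers variable cost.
Profit = P·Q − TC = 208·14 − 989 = €1923.

Produce at Q = 14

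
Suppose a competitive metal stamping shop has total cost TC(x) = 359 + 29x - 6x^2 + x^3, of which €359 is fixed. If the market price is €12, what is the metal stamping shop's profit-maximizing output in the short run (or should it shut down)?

From TC, MC = TC'(x) = 29 - 12x + 3x^2 and AVC = VC/x = 29 - 6x + x^2.
The AVC parabola has its vertex at x = 6/2 = 3, where AVC = 29 - 6·3 + 3^2 = €20.
With P < min AVC (€12 < €20), every unit sold adds to the loss.
The firm minimizes its loss by shutting down and losing only its fixed cost of €359.

Shut down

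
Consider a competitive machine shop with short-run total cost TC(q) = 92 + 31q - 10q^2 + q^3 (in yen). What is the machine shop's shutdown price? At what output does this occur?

¥6 per unit, at q = 5

Short-run supply begins at min AVC. From VC = 31q - 10q^2 + q^3, AVC = 31 - 10q + q^2.
dAVC/dq = -10 + 2q = 0 gives q = 5. min AVC = 31 - 10·5 + 5^2 = 6.
The firm shuts down for any P below ¥6.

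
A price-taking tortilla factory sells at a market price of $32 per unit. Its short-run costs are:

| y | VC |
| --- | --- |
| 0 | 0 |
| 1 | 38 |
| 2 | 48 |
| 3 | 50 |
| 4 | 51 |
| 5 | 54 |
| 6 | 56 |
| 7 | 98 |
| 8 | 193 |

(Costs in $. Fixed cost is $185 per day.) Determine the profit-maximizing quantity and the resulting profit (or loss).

Compute π = P·y − TC at each output: y=0: -185; y=1: -191; y=2: -169; y=3: -139; y=4: -108; y=5: -79; y=6: -49; y=7: -59; y=8: -122.
Profit is maximized at y = 6. AVC there is 56/6 = $9.33 ≤ P, so producing beats shutting down (which would give -$185).

y = 6; profit = -$49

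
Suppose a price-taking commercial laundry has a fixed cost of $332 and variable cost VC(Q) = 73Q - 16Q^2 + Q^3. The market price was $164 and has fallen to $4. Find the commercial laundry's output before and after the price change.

Output falls from 13 to 0 (the firm shuts down)

MC = 73 - 32Q + 3Q^2; the shutdown threshold is min AVC = $9 (at Q = 8).
With P = $164 above the shutdown price, P = MC gives Q = 13.
At P = $4 < min AVC = $9, price no longer covers variable cost at any output, so the firm shuts down: Q = 0.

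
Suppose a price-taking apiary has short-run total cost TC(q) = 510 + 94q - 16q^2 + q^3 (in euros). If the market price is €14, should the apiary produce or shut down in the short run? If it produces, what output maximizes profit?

From TC, MC = TC'(q) = 94 - 32q + 3q^2 and AVC = VC/q = 94 - 16q + q^2.
AVC hits its minimum where MC = AVC, at q = 8, giving min AVC = 94 - 16·8 + 8^2 = €30.
P = €14 lies below min AVC = €30; no output level covers variable cost.
Shutting down limits the loss to fixed cost, €510.

Shut down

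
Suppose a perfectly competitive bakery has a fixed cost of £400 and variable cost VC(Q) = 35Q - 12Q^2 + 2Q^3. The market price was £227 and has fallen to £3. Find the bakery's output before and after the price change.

Output falls from 8 to 0 (the firm shuts down)

AVC = 35 - 12Q + 2Q^2, minimized at Q = 3 where min AVC = £17. MC = 35 - 24Q + 6Q^2.
With P = £227 above the shutdown price, P = MC gives Q = 8.
At P = £3 < min AVC = £17, price no longer covers variable cost at any output, so the firm shuts down: Q = 0.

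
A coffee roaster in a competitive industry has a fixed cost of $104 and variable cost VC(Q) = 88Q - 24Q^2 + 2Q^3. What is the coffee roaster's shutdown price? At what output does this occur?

$16 per unit, at Q = 6

Short-run supply begins at min AVC. From VC = 88Q - 24Q^2 + 2Q^3, AVC = 88 - 24Q + 2Q^2.
dAVC/dQ = -24 + 4Q = 0 gives Q = 6. min AVC = 88 - 24·6 + 2·6^2 = 16.
So the shutdown price is $16.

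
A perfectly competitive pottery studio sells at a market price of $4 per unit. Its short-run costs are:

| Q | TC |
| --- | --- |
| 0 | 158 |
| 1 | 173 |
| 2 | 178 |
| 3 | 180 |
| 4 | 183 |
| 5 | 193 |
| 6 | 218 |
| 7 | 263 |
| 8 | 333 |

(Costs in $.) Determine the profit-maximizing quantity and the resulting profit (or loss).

Q = 0 (shut down); profit = -$158

Compute π = P·Q − TC at each output: Q=0: -158; Q=1: -169; Q=2: -170; Q=3: -168; Q=4: -167; Q=5: -173; Q=6: -194; Q=7: -235; Q=8: -301.
Profit is highest at Q = 0. Equivalently, the lowest AVC in the table is 25/4 ≈ $6.25 at Q = 4, and P = $4 falls below it — price never covers variable cost, so the firm shuts down and loses only its fixed cost.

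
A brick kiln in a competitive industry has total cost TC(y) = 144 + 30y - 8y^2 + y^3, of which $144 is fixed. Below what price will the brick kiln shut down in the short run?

The firm shuts down when price falls below the minimum of average variable cost. AVC = VC/y = 30 - 8y + y^2.
At the minimum of AVC, MC = AVC. MC = 30 - 16y + 3y^2; setting MC = AVC gives 2y^2 - 8y = 0, so y = 4. min AVC = 14.
For P < $14 the firm produces nothing.

$14 per unit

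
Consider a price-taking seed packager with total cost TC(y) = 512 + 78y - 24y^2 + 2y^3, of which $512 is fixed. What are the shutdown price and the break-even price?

Shutdown price = min AVC. AVC = 78 - 24y + 2y^2, with vertex at y = 6 and minimum $6.
ATC = 512/y + 78 - 24y + 2y^2. Setting dATC/dy = −512/y^2 − 24 + 4y = 0 gives y = 8 (since 4·8^3 − 24·8^2 = 512).
min ATC = 512/8 + 78 − 24·8 + 2·8^2 = $78. That is the break-even price.
Between these two prices the firm operates at a loss; above $78 it earns a profit.

Shutdown price = $6; break-even price = $78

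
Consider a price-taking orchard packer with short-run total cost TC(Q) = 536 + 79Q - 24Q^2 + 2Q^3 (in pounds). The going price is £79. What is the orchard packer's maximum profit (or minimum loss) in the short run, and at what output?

AVC = 79 - 24Q + 2Q^2; min AVC = £7 at Q = 6. Since P = £79 ≥ min AVC, the firm produces.
MC = 79 - 48Q + 6Q^2. Setting P = MC and taking the root on the rising branch gives Q* = 8.
TR = 79·8 = 632. TC = 536 + 120 = 656. Profit = 632 − 656 = -£24.
That loss of £24 beats the £536 the firm would lose by shutting down; producing recovers £512 of fixed cost.

Profit = -£24 at Q = 8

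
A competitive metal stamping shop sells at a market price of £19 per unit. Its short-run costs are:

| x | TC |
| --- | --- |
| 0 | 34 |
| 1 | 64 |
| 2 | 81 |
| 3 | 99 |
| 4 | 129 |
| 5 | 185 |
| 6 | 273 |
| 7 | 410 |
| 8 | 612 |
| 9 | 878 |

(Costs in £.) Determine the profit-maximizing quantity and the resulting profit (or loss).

Compute π = P·x − TC at each output: x=0: -34; x=1: -45; x=2: -43; x=3: -42; x=4: -53; x=5: -90; x=6: -159; x=7: -277; x=8: -460; x=9: -707.
Profit is highest at x = 0. Equivalently, the lowest AVC in the table is 65/3 ≈ £21.67 at x = 3, and P = £19 falls below it — price never covers variable cost, so the firm shuts down and loses only its fixed cost.

x = 0 (shut down); profit = -£34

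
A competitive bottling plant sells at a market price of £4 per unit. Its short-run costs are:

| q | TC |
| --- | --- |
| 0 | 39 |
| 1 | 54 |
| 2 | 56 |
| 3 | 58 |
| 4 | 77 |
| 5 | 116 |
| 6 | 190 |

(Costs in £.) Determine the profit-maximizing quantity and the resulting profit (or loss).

q = 0 (shut down); profit = -£39

Tabulate TR − TC: q=0: -39; q=1: -50; q=2: -48; q=3: -46; q=4: -61; q=5: -96; q=6: -166.
Profit is highest at q = 0. Equivalently, the lowest AVC in the table is 19/3 ≈ £6.33 at q = 3, and P = £4 falls below it — price never covers variable cost, so the firm shuts down and loses only its fixed cost.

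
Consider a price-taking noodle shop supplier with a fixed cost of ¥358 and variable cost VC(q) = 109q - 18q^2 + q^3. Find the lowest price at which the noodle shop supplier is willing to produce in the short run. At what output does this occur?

¥28 per unit, at q = 9

The shutdown price is the minimum of AVC. VC = 109q - 18q^2 + q^3, so AVC = 109 - 18q + q^2.
dAVC/dq = -18 + 2q = 0 gives q = 9. min AVC = 109 - 18·9 + 9^2 = 28.
So the shutdown price is ¥28.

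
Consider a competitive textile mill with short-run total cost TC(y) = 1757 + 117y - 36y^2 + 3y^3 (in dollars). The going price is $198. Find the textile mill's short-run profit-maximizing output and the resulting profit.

AVC = 117 - 36y + 3y^2 has its minimum $9 at y = 6; price $198 clears that bar, so the firm operates.
With MC = 117 - 72y + 9y^2, P = MC on the upward-sloping part at y* = 9.
TR = 198·9 = 1782. TC = 1757 + 324 = 2081. Profit = 1782 − 2081 = -$299.
Shutting down would mean losing the fixed cost of $1757, so operating at a loss of $299 is better by $1458.

Profit = -$299 at y = 9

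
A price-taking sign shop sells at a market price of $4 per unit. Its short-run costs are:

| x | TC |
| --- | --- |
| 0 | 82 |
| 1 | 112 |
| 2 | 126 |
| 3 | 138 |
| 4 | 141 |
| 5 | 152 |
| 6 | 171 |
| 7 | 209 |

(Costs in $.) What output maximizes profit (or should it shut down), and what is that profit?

x = 0 (shut down); profit = -$82

Tabulate TR − TC: x=0: -82; x=1: -108; x=2: -118; x=3: -126; x=4: -125; x=5: -132; x=6: -147; x=7: -181.
Profit is highest at x = 0. Equivalently, the lowest AVC in the table is 70/5 ≈ $14 at x = 5, and P = $4 falls below it — price never covers variable cost, so the firm shuts down and loses only its fixed cost.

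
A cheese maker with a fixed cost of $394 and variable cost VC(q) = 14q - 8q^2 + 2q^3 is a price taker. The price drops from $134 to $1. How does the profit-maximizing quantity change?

AVC = 14 - 8q + 2q^2, minimized at q = 2 where min AVC = $6. MC = 14 - 16q + 6q^2.
With P = $134 above the shutdown price, P = MC gives q = 6.
At P = $1 < min AVC = $6, price no longer covers variable cost at any output, so the firm shuts down: q = 0.

Output falls from 6 to 0 (the firm shuts down)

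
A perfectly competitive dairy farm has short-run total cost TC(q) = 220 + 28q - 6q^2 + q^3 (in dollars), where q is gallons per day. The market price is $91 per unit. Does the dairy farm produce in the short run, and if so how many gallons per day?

Strip out fixed cost: VC = 28q - 6q^2 + q^3. Then AVC = 28 - 6q + q^2 and MC = 28 - 12q + 3q^2.
AVC is minimized where dAVC/dq = -6 + 2q = 0, at q = 3; min AVC = 28 - 6·3 + 3^2 = $19.
Since P = $91 ≥ min AVC = $19, price covers variable cost and the firm should produce.
P = MC gives -63 - 12q + 3q^2 = 0, with roots -3 and 7. Take the larger (rising MC): q* = 7.
Check: AVC at q = 7 is $35 ≤ P, so revenue covers variable cost.
Profit = P·q − TC = 91·7 − 465 = $172.

Produce at q = 7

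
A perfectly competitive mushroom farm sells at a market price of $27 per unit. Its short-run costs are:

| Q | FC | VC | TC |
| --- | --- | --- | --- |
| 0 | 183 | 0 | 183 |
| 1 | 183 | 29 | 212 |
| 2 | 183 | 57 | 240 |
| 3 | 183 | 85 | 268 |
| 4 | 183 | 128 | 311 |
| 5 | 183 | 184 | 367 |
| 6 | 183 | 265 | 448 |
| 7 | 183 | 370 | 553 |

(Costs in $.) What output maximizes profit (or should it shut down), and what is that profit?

Profit at each row (π = 27Q − TC): Q=0: -183; Q=1: -185; Q=2: -186; Q=3: -187; Q=4: -203; Q=5: -232; Q=6: -286; Q=7: -364.
Profit is highest at Q = 0. Equivalently, the lowest AVC in the table is 85/3 ≈ $28.33 at Q = 3, and P = $27 falls below it — price never covers variable cost, so the firm shuts down and loses only its fixed cost.

Q = 0 (shut down); profit = -$183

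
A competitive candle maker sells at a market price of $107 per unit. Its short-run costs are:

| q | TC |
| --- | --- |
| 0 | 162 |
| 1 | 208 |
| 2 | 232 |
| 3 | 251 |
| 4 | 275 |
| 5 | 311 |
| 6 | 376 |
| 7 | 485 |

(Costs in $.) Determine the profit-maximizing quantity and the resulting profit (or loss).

q = 6; profit = $266

Tabulate TR − TC: q=0: -162; q=1: -101; q=2: -18; q=3: 70; q=4: 153; q=5: 224; q=6: 266; q=7: 264.
Profit is maximized at q = 6. AVC there is 214/6 = $35.67 ≤ P, so producing beats shutting down (which would give -$162).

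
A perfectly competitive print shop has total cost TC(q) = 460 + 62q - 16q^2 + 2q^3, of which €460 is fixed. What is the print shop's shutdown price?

€30 per unit

Short-run supply begins at min AVC. From VC = 62q - 16q^2 + 2q^3, AVC = 62 - 16q + 2q^2.
At the minimum of AVC, MC = AVC. MC = 62 - 32q + 6q^2; setting MC = AVC gives 4q^2 - 16q = 0, so q = 4. min AVC = 30.
So the shutdown price is €30.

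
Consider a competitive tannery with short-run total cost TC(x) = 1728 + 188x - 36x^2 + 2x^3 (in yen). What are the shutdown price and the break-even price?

Shutdown price = ¥26; break-even price = ¥188

AVC = 188 - 36x + 2x^2; minimized at x = 9, giving min AVC = ¥26. That is the shutdown price.
ATC = 1728/x + 188 - 36x + 2x^2. Setting dATC/dx = −1728/x^2 − 36 + 4x = 0 gives x = 12 (since 4·12^3 − 36·12^2 = 1728).
min ATC = 1728/12 + 188 − 36·12 + 2·12^2 = ¥188. That is the break-even price.
Between these two prices the firm operates at a loss; above ¥188 it earns a profit.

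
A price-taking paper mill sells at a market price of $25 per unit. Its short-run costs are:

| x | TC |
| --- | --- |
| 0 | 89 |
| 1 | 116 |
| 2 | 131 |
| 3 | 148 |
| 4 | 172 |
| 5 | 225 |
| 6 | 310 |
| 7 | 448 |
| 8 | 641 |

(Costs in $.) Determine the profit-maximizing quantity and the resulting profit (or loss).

Profit at each row (π = 25x − TC): x=0: -89; x=1: -91; x=2: -81; x=3: -73; x=4: -72; x=5: -100; x=6: -160; x=7: -273; x=8: -441.
Profit is maximized at x = 4. AVC there is 83/4 = $20.75 ≤ P, so producing beats shutting down (which would give -$89).

x = 4; profit = -$72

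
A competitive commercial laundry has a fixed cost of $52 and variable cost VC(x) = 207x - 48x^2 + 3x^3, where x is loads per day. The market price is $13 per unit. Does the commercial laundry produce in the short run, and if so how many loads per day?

Variable cost is VC = 207x - 48x^2 + 3x^3, so AVC = VC/x = 207 - 48x + 3x^2 and MC = dTC/dx = 207 - 96x + 9x^2.
The AVC parabola has its vertex at x = 48/6 = 8, where AVC = 207 - 48·8 + 3·8^2 = $15.
With P < min AVC ($13 < $15), every unit sold adds to the loss.
The firm minimizes its loss by shutting down and losing only its fixed cost of $52.

Shut down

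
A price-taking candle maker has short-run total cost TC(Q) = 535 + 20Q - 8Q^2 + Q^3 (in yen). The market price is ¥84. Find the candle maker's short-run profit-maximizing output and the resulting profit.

Profit = -¥23 at Q = 8

AVC = 20 - 8Q + Q^2; min AVC = ¥4 at Q = 4. Since P = ¥84 ≥ min AVC, the firm produces.
With MC = 20 - 16Q + 3Q^2, P = MC on the upward-sloping part at Q* = 8.
TR = 84·8 = 672. TC = 535 + 160 = 695. Profit = 672 − 695 = -¥23.
Shutting down would mean losing the fixed cost of ¥535, so operating at a loss of ¥23 is better by ¥512.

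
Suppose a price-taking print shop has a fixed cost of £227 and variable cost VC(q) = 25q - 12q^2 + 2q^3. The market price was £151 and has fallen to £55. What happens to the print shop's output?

AVC = 25 - 12q + 2q^2, minimized at q = 3 where min AVC = £7. MC = 25 - 24q + 6q^2.
With P = £151 above the shutdown price, P = MC gives q = 7.
At P = £55 ≥ min AVC, set P = MC: q = 5. The firm stays open but cuts output.

Output falls from 7 to 5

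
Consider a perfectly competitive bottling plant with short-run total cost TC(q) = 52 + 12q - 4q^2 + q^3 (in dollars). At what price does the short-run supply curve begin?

The firm shuts down when price falls below the minimum of average variable cost. AVC = VC/q = 12 - 4q + q^2.
dAVC/dq = -4 + 2q = 0 gives q = 2. min AVC = 12 - 4·2 + 2^2 = 8.
For P < $8 the firm produces nothing.

$8 per unit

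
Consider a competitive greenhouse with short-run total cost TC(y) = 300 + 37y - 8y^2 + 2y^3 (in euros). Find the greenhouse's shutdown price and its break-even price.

AVC = 37 - 8y + 2y^2; minimized at y = 2, giving min AVC = €29. That is the shutdown price.
ATC = 300/y + 37 - 8y + 2y^2. Setting dATC/dy = −300/y^2 − 8 + 4y = 0 gives y = 5 (since 4·5^3 − 8·5^2 = 300).
min ATC = 300/5 + 37 − 8·5 + 2·5^2 = €107. That is the break-even price.
For €29 ≤ P < €107 the firm produces at a loss; below €29 it shuts down.

Shutdown price = €29; break-even price = €107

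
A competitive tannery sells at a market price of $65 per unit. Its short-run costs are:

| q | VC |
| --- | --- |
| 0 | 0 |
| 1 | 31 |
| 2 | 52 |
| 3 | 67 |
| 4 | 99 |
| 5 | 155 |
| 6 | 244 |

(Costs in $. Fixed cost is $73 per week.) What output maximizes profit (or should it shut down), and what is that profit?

Compute π = P·q − TC at each output: q=0: -73; q=1: -39; q=2: 5; q=3: 55; q=4: 88; q=5: 97; q=6: 73.
Profit is maximized at q = 5. AVC there is 155/5 = $31 ≤ P, so producing beats shutting down (which would give -$73).

q = 5; profit = $97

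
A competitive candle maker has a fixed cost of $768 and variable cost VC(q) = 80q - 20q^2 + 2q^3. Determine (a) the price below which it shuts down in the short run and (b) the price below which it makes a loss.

Shutdown price = $30; break-even price = $144

Shutdown price = min AVC. AVC = 80 - 20q + 2q^2, with vertex at q = 5 and minimum $30.
ATC = 768/q + 80 - 20q + 2q^2. Setting dATC/dq = −768/q^2 − 20 + 4q = 0 gives q = 8 (since 4·8^3 − 20·8^2 = 768).
min ATC = 768/8 + 80 − 20·8 + 2·8^2 = $144. That is the break-even price.
For $30 ≤ P < $144 the firm produces at a loss; below $30 it shuts down.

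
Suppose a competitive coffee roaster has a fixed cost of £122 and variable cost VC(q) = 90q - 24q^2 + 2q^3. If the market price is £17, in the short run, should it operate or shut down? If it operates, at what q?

Variable cost is VC = 90q - 24q^2 + 2q^3, so AVC = VC/q = 90 - 24q + 2q^2 and MC = dTC/dq = 90 - 48q + 6q^2.
AVC hits its minimum where MC = AVC, at q = 6, giving min AVC = 90 - 24·6 + 2·6^2 = £18.
Since P = £17 < min AVC = £18, price fails to cover variable cost at any output.
Shutting down limits the loss to fixed cost, £122.

Shut down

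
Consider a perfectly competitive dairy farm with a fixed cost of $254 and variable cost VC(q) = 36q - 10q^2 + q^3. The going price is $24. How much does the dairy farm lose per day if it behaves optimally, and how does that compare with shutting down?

Profit = -$182 at q = 6

AVC = 36 - 10q + q^2 has its minimum $11 at q = 5; price $24 clears that bar, so the firm operates.
MC = 36 - 20q + 3q^2. Setting P = MC and taking the root on the rising branch gives q* = 6.
TR = 24·6 = 144. TC = 254 + 72 = 326. Profit = 144 − 326 = -$182.
That loss of $182 beats the $254 the firm would lose by shutting down; producing recovers $72 of fixed cost.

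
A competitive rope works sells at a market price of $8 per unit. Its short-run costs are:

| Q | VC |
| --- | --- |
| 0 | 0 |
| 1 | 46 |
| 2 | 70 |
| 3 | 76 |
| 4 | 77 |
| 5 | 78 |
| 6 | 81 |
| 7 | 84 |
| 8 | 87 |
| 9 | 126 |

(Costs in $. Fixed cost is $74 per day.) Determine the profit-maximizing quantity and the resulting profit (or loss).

Q = 0 (shut down); profit = -$74

Tabulate TR − TC: Q=0: -74; Q=1: -112; Q=2: -128; Q=3: -126; Q=4: -119; Q=5: -112; Q=6: -107; Q=7: -102; Q=8: -97; Q=9: -128.
Profit is highest at Q = 0. Equivalently, the lowest AVC in the table is 87/8 ≈ $10.88 at Q = 8, and P = $8 falls below it — price never covers variable cost, so the firm shuts down and loses only its fixed cost.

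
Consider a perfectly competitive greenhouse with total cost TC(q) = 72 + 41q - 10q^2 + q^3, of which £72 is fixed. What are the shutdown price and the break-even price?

Shutdown price = £16; break-even price = £29

AVC = 41 - 10q + q^2; minimized at q = 5, giving min AVC = £16. That is the shutdown price.
ATC = 72/q + 41 - 10q + q^2. Setting dATC/dq = −72/q^2 − 10 + 2q = 0 gives q = 6 (since 2·6^3 − 10·6^2 = 72).
min ATC = 72/6 + 41 − 10·6 + 6^2 = £29. That is the break-even price.
For £16 ≤ P < £29 the firm produces at a loss; below £16 it shuts down.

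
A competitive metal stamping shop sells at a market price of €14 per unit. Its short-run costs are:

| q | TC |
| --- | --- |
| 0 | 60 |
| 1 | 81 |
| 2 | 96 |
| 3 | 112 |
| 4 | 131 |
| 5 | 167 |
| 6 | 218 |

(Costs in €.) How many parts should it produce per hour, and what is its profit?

Tabulate TR − TC: q=0: -60; q=1: -67; q=2: -68; q=3: -70; q=4: -75; q=5: -97; q=6: -134.
Profit is highest at q = 0. Equivalently, the lowest AVC in the table is 52/3 ≈ €17.33 at q = 3, and P = €14 falls below it — price never covers variable cost, so the firm shuts down and loses only its fixed cost.

q = 0 (shut down); profit = -€60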